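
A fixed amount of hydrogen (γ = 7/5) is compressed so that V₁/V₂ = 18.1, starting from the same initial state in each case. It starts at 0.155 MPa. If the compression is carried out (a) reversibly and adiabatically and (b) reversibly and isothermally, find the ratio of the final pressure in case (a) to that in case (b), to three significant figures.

Isothermal: P_b = P₁(V₁/V₂) = 0.155×18.1.
Adiabatic: P_a = P₁(V₁/V₂)^γ = 0.155×18.1^(7/5).
P_a/P_b = (V₁/V₂)^(γ−1) = 18.1^(2/5) = 3.185.

P_adiabatic / P_isothermal ≈ 3.18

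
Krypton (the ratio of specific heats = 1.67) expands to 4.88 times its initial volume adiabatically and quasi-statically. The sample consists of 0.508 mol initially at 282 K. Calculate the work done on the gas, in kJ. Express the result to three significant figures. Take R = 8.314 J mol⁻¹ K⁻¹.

Adiabatic: T₁V₁^(γ−1) = T₂V₂^(γ−1) ⇒ T₂ = T₁ (V₁/V₂)^(γ−1).
T₂ = 282 × (1/4.88)^(0.67) = 97.5 K.
Q = 0, so ΔU = W_on_gas = nCᵥΔT with Cᵥ = R/(γ−1) = 12.41 J/(mol·K).
ΔU = 0.508 × 12.41 × (97.5 − 282) = -1163 J.

W ≈ -1.16 kJ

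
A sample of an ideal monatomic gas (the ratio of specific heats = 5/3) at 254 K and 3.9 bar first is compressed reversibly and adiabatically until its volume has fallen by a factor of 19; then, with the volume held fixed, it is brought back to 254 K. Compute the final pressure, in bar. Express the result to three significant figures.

Adiabatic step (PV^γ = const): P₂ = 3.9×19^(5/3) = 527.6 bar; T₂ = 254×19^(2/3) = 1809 K.
Isochoric: P₃ = P₂(T₃/T₂) = 527.6 × (254/1809) = 74.1 bar.

P₃ ≈ 74.1 bar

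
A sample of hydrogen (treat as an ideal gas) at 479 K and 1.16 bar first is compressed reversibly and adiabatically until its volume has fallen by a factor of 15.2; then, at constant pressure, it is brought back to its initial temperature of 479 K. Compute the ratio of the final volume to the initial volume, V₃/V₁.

V₃/V₁ ≈ 0.0222

For a diatomic ideal gas γ = 7/5.
Adiabatic step: V₂/V₁ = 0.06579; T₂ = T₁·15.2^(2/5) = 1423 K.
Isobaric step: V₃/V₂ = T₃/T₂ = 479/1423.
V₃/V₁ = (V₂/V₁)(V₃/V₂) = 0.06579 × (479/1423) = 0.02215.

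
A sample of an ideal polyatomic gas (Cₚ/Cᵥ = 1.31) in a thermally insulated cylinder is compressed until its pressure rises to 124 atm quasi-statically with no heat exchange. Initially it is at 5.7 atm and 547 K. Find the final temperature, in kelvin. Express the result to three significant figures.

T₂ ≈ 1130 K

Adiabatic: T₂/T₁ = (P₂/P₁)^((γ−1)/γ).
T₂ = 547 × (124/5.7)^(0.237) = 1134 K.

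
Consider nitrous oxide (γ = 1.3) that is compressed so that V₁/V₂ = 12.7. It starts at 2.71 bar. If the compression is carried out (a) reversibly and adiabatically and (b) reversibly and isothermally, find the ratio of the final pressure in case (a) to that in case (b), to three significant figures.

Isothermal: P_b = P₁(V₁/V₂) = 2.71×12.7.
Adiabatic: P_a = P₁(V₁/V₂)^γ = 2.71×12.7^(1.3).
P_a/P_b = (V₁/V₂)^(γ−1) = 12.7^(0.3) = 2.144.

P_adiabatic / P_isothermal ≈ 2.14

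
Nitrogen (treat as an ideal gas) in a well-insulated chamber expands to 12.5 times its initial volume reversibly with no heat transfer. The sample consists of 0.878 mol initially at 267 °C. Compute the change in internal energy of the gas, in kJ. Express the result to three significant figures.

ΔU ≈ -6.27 kJ

Adiabatic: T₁V₁^(γ−1) = T₂V₂^(γ−1) ⇒ T₂ = T₁ (V₁/V₂)^(γ−1).
γ = 7/5 for a diatomic ideal gas, so γ−1 = 2/5.
T₁ = 267 °C = 540.1 K.
T₂ = 540.1 × (1/12.5)^(2/5) = 196.7 K.
Q = 0, so ΔU = W_on_gas = nCᵥΔT with Cᵥ = R/(γ−1) = 20.79 J/(mol·K).
ΔU = 0.878 × 20.79 × (196.7 − 540.1) = -6268 J.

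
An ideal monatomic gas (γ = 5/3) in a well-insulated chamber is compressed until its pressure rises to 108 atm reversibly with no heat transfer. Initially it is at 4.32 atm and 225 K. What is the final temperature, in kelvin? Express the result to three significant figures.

Adiabatic: T₂/T₁ = (P₂/P₁)^((γ−1)/γ).
T₂ = 225 × (108/4.32)^(2/5) = 815.4 K.

T₂ ≈ 815 K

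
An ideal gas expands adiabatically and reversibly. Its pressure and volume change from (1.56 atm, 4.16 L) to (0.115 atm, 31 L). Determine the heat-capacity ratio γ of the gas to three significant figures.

γ ≈ 1.30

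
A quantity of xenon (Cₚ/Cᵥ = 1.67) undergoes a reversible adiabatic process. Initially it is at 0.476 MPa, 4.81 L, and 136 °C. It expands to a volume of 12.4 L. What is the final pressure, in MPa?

P₂ ≈ 0.0979 MPa

Adiabatic: P₁V₁^γ = P₂V₂^γ ⇒ P₂ = P₁ (V₁/V₂)^γ.
P₂ = 0.476 × (4.81/12.4)^(1.67) = 0.0979 MPa.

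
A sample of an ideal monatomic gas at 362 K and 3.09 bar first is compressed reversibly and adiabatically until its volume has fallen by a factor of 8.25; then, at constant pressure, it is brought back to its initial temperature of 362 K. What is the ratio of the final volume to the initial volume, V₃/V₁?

V₃/V₁ ≈ 0.0297

For a monatomic ideal gas γ = 5/3.
Adiabatic step: V₂/V₁ = 0.1212; T₂ = T₁·8.25^(2/3) = 1478 K.
Isobaric step: V₃/V₂ = T₃/T₂ = 362/1478.
V₃/V₁ = (V₂/V₁)(V₃/V₂) = 0.1212 × (362/1478) = 0.02969.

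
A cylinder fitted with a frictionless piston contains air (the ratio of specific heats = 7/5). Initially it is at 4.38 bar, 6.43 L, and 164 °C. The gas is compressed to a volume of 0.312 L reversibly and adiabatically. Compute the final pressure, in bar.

P₂ ≈ 303 bar

Adiabatic: P₁V₁^γ = P₂V₂^γ ⇒ P₂ = P₁ (V₁/V₂)^γ.
P₂ = 4.38 × (6.43/0.312)^(7/5) = 302.8 bar.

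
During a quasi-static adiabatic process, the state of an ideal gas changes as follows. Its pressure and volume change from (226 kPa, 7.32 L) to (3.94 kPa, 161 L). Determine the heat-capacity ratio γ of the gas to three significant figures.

PV^γ = const ⇒ γ = ln(P₂/P₁) / ln(V₁/V₂).
γ = ln(3.94/226) / ln(7.32/161) = 1.31.

γ ≈ 1.31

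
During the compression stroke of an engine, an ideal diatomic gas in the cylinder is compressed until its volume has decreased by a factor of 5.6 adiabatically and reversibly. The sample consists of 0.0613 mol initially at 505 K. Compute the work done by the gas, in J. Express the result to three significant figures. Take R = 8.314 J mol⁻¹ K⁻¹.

W ≈ -638 J

For a reversible adiabat TV^(γ−1) is constant, so T₂ = T₁ (V₁/V₂)^(γ−1).
γ = 7/5 for a diatomic ideal gas, so γ−1 = 2/5.
T₂ = 505 × 5.6^(2/5) = 1006 K.
Q = 0, so ΔU = W_on_gas = nCᵥΔT with Cᵥ = R/(γ−1) = 20.79 J/(mol·K).
ΔU = 0.0613 × 20.79 × (1006 − 505) = 638.2 J.
Work done by the gas = −ΔU = -638.2 J.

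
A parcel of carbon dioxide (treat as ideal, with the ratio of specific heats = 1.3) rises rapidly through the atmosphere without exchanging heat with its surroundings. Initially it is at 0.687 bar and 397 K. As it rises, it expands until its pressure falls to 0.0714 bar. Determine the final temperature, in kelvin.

Adiabatic: T₂/T₁ = (P₂/P₁)^((γ−1)/γ).
T₂ = 397 × (0.0714/0.687)^(0.231) = 235.4 K.

T₂ ≈ 235 K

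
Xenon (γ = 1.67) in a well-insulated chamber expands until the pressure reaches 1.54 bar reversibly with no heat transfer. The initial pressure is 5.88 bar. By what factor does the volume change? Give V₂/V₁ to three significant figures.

V₂/V₁ ≈ 2.23

From PV^γ = const, V₂/V₁ = (P₁/P₂)^(1/γ).
V₂/V₁ = (5.88/1.54)^(0.599) = 2.231.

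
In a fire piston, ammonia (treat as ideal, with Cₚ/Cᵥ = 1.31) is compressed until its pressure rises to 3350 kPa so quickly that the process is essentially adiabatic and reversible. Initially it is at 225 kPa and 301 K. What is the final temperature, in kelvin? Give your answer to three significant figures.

T₂ ≈ 570 K

Adiabatic: T₂/T₁ = (P₂/P₁)^((γ−1)/γ).
T₂ = 301 × (3350/225)^(0.237) = 570.3 K.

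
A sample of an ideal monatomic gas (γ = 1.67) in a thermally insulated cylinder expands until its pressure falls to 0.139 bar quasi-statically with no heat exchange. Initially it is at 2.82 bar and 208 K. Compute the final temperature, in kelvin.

Along an adiabat T P^((1−γ)/γ) is constant, so T₂ = T₁ (P₂/P₁)^((γ−1)/γ).
T₂ = 208 × (0.139/2.82)^(0.401) = 62.17 K.

T₂ ≈ 62.2 K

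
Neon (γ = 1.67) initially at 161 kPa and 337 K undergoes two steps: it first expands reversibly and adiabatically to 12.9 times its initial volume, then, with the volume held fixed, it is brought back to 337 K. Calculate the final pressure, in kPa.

Adiabatic step (PV^γ = const): P₂ = 161×(1/12.9)^(1.67) = 2.25 kPa; T₂ = 337×(1/12.9)^(0.67) = 60.75 K.
Isochoric: P₃ = P₂(T₃/T₂) = 2.25 × (337/60.75) = 12.48 kPa.

P₃ ≈ 12.5 kPa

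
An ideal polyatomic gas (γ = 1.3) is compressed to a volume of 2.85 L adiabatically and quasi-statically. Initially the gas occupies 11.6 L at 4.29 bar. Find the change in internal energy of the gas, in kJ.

P₂ = P₁(V₁/V₂)^γ = 4.29×(11.6/2.85)^(1.3) = 26.6 bar.
For a reversible adiabat, W_by_gas = (P₁V₁ − P₂V₂)/(γ−1).
W_by = (429000×0.0116 − 2.66×10^6×0.00285) / (0.3) = -8686 J.
Q = 0 ⇒ ΔU = −W_by = 8686 J.

ΔU ≈ 8.69 kJ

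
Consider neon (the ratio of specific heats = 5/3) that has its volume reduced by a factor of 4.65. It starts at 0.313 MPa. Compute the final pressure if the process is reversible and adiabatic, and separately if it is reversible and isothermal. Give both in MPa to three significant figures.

Isothermal: P₂ = P₁(V₁/V₂) = 0.313×4.65 = 1.455 MPa.
Adiabatic: P₂ = P₁(V₁/V₂)^γ = 0.313×4.65^(5/3) = 4.055 MPa.

adiabatic: 4.05 MPa; isothermal: 1.46 MPa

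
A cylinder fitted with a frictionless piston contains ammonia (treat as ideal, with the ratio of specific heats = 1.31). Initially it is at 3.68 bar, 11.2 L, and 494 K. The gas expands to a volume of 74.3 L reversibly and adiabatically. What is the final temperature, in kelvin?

T₂ ≈ 275 K

Adiabatic: T₁V₁^(γ−1) = T₂V₂^(γ−1) ⇒ T₂ = T₁ (V₁/V₂)^(γ−1).
T₂ = 494 × (11.2/74.3)^(0.31) = 274.8 K.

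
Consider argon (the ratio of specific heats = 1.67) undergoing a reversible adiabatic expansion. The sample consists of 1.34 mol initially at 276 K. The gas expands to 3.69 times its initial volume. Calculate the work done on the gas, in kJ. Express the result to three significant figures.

W ≈ -2.68 kJ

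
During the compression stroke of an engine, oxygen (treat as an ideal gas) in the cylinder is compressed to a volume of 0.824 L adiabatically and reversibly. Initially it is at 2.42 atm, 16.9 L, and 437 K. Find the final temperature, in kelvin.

T₂ ≈ 1460 K

For a reversible adiabat TV^(γ−1) is constant, so T₂ = T₁ (V₁/V₂)^(γ−1).
γ = 7/5 for a diatomic ideal gas.
T₂ = 437 × (16.9/0.824)^(2/5) = 1463 K.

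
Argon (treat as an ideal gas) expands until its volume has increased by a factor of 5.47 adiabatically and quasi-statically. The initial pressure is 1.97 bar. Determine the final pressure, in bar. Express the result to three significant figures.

Since PV^γ is constant along a reversible adiabat, P₂ = P₁ (V₁/V₂)^γ.
For a monatomic ideal gas γ = 5/3.
P₂ = 1.97 × (1/5.47)^(5/3) = 0.116 bar.

P₂ ≈ 0.116 bar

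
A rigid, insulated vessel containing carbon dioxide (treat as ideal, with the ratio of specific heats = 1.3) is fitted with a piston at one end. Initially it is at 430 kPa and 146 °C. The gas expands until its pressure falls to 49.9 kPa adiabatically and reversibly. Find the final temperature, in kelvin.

Along an adiabat T P^((1−γ)/γ) is constant, so T₂ = T₁ (P₂/P₁)^((γ−1)/γ).
T₁ = 146 °C = 419.1 K.
T₂ = 419.1 × (49.9/430)^(0.231) = 255 K.

T₂ ≈ 255 K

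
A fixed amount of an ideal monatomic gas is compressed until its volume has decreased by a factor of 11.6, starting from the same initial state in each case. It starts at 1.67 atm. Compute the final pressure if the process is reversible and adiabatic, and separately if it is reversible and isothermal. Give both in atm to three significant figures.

For a monatomic ideal gas γ = 5/3.
Isothermal: P₂ = P₁(V₁/V₂) = 1.67×11.6 = 19.37 atm.
Adiabatic: P₂ = P₁(V₁/V₂)^γ = 1.67×11.6^(5/3) = 99.27 atm.

adiabatic: 99.3 atm; isothermal: 19.4 atm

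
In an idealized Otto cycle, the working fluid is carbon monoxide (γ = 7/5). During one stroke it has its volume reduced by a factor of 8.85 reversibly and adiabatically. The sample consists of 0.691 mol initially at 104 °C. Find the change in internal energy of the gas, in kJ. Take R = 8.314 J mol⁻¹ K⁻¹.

ΔU ≈ 7.54 kJ

For a reversible adiabat TV^(γ−1) is constant, so T₂ = T₁ (V₁/V₂)^(γ−1).
T₁ = 104 °C = 377.1 K.
T₂ = 377.1 × 8.85^(2/5) = 902.2 K.
Q = 0, so ΔU = W_on_gas = nCᵥΔT with Cᵥ = R/(γ−1) = 20.79 J/(mol·K).
ΔU = 0.691 × 20.79 × (902.2 − 377.1) = 7541 J.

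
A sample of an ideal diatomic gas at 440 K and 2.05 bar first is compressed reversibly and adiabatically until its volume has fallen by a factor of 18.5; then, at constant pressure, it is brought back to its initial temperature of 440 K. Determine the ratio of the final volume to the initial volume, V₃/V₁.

V₃/V₁ ≈ 0.0168

For a diatomic ideal gas γ = 7/5.
Adiabatic step: V₂/V₁ = 0.05405; T₂ = T₁·18.5^(2/5) = 1414 K.
Isobaric step: V₃/V₂ = T₃/T₂ = 440/1414.
V₃/V₁ = (V₂/V₁)(V₃/V₂) = 0.05405 × (440/1414) = 0.01683.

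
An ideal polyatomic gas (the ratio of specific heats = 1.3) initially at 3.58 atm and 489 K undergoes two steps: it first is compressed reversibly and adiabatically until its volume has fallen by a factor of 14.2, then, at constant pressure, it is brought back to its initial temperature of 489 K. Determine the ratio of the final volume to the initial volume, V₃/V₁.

Adiabatic step: V₂/V₁ = 0.07042; T₂ = T₁·14.2^(0.3) = 1084 K.
Isobaric step: V₃/V₂ = T₃/T₂ = 489/1084.
V₃/V₁ = (V₂/V₁)(V₃/V₂) = 0.07042 × (489/1084) = 0.03177.

V₃/V₁ ≈ 0.0318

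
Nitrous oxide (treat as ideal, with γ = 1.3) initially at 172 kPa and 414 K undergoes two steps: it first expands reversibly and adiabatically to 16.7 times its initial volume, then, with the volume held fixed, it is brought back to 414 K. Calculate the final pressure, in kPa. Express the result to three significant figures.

P₃ ≈ 10.3 kPa

Adiabatic step (PV^γ = const): P₂ = 172×(1/16.7)^(1.3) = 4.426 kPa; T₂ = 414×(1/16.7)^(0.3) = 177.9 K.
Isochoric: P₃ = P₂(T₃/T₂) = 4.426 × (414/177.9) = 10.3 kPa.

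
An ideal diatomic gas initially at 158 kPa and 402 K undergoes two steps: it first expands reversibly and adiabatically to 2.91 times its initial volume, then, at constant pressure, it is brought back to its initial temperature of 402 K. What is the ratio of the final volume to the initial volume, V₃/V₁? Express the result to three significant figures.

V₃/V₁ ≈ 4.46

For a diatomic ideal gas γ = 7/5.
Adiabatic step: V₂/V₁ = 2.91; T₂ = T₁·(1/2.91)^(2/5) = 262.2 K.
Isobaric step: V₃/V₂ = T₃/T₂ = 402/262.2.
V₃/V₁ = (V₂/V₁)(V₃/V₂) = 2.91 × (402/262.2) = 4.461.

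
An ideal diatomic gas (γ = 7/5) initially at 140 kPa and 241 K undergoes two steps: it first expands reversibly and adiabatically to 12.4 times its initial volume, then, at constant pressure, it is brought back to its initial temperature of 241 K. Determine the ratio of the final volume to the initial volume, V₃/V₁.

Adiabatic step: V₂/V₁ = 12.4; T₂ = T₁·(1/12.4)^(2/5) = 88.03 K.
Isobaric step: V₃/V₂ = T₃/T₂ = 241/88.03.
V₃/V₁ = (V₂/V₁)(V₃/V₂) = 12.4 × (241/88.03) = 33.95.

V₃/V₁ ≈ 33.9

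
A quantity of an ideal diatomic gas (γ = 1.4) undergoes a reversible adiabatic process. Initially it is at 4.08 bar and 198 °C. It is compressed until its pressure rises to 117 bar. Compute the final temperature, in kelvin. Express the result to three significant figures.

T₂ ≈ 1230 K

Adiabatic: T₂/T₁ = (P₂/P₁)^((γ−1)/γ).
T₁ = 198 °C = 471.1 K.
T₂ = 471.1 × (117/4.08)^(0.286) = 1229 K.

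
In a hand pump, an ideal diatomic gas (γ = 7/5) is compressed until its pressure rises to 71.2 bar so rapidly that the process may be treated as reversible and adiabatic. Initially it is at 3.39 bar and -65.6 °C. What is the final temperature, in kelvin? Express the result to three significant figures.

Adiabatic: T₂/T₁ = (P₂/P₁)^((γ−1)/γ).
T₁ = -65.6 °C = 207.5 K.
T₂ = 207.5 × (71.2/3.39)^(2/7) = 495.4 K.

T₂ ≈ 495 K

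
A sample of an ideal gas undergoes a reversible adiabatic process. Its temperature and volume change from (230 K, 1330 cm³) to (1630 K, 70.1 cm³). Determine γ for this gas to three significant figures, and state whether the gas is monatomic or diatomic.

TV^(γ−1) = const ⇒ γ − 1 = ln(T₂/T₁) / ln(V₁/V₂).
γ = 1 + ln(1630/230) / ln(1330/70.1) = 1.665.
γ ≈ 1.67 is close to 5/3, so the gas is monatomic.

γ ≈ 1.67; monatomic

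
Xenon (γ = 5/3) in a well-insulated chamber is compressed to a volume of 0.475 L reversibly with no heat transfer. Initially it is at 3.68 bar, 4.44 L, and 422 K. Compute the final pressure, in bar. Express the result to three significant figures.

Since PV^γ is constant along a reversible adiabat, P₂ = P₁ (V₁/V₂)^γ.
P₂ = 3.68 × (4.44/0.475)^(5/3) = 152.6 bar.

P₂ ≈ 153 bar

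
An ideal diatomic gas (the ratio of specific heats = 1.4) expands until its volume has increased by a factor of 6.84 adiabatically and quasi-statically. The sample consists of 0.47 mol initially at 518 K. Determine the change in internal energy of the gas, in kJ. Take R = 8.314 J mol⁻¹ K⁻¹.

Adiabatic: T₁V₁^(γ−1) = T₂V₂^(γ−1) ⇒ T₂ = T₁ (V₁/V₂)^(γ−1).
T₂ = 518 × (1/6.84)^(0.4) = 240.1 K.
Q = 0, so ΔU = W_on_gas = nCᵥΔT with Cᵥ = R/(γ−1) = 20.79 J/(mol·K).
ΔU = 0.47 × 20.79 × (240.1 − 518) = -2715 J.

ΔU ≈ -2.72 kJ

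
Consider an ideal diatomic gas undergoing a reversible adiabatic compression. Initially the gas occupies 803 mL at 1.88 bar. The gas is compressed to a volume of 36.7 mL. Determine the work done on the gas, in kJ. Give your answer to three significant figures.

γ = 7/5 for a diatomic ideal gas.
P₂ = P₁(V₁/V₂)^γ = 1.88×(803/36.7)^(7/5) = 141.3 bar.
For a reversible adiabat, W_by_gas = (P₁V₁ − P₂V₂)/(γ−1).
W_by = (188000×0.000803 − 1.413×10^7×3.67×10^-5) / (2/5) = -919.3 J.
W_on_gas = −W_by = 919.3 J.

W ≈ 0.919 kJ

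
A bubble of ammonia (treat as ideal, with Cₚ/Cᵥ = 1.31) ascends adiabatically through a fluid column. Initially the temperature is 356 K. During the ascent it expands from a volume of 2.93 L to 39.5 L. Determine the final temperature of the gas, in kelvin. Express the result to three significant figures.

Adiabatic: T₁V₁^(γ−1) = T₂V₂^(γ−1) ⇒ T₂ = T₁ (V₁/V₂)^(γ−1).
T₂ = 356 × (2.93/39.5)^(0.31) = 158.9 K.

T₂ ≈ 159 K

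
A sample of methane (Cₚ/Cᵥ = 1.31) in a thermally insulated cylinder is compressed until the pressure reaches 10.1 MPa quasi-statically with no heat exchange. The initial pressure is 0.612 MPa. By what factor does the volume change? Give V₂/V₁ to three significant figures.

V₂/V₁ ≈ 0.118

From PV^γ = const, V₂/V₁ = (P₁/P₂)^(1/γ).
V₂/V₁ = (0.612/10.1)^(0.763) = 0.1176.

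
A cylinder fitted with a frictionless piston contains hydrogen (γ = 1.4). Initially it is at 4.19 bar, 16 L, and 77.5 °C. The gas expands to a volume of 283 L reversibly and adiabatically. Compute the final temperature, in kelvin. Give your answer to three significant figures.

For a reversible adiabat TV^(γ−1) is constant, so T₂ = T₁ (V₁/V₂)^(γ−1).
T₁ = 77.5 °C = 350.6 K.
T₂ = 350.6 × (16/283)^(0.4) = 111.1 K.

T₂ ≈ 111 K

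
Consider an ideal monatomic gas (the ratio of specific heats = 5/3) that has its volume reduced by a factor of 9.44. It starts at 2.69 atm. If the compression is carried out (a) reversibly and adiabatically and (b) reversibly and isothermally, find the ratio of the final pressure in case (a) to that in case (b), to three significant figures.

Isothermal: P_b = P₁(V₁/V₂) = 2.69×9.44.
Adiabatic: P_a = P₁(V₁/V₂)^γ = 2.69×9.44^(5/3).
P_a/P_b = (V₁/V₂)^(γ−1) = 9.44^(2/3) = 4.467.

P_adiabatic / P_isothermal ≈ 4.47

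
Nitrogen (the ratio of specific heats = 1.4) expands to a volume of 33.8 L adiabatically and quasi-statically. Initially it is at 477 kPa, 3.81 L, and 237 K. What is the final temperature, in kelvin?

T₂ ≈ 99.0 K

Adiabatic: T₁V₁^(γ−1) = T₂V₂^(γ−1) ⇒ T₂ = T₁ (V₁/V₂)^(γ−1).
T₂ = 237 × (3.81/33.8)^(0.4) = 98.98 K.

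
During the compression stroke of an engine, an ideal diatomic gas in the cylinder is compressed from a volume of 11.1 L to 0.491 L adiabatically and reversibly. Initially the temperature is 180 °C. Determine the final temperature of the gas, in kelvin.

T₂ ≈ 1580 K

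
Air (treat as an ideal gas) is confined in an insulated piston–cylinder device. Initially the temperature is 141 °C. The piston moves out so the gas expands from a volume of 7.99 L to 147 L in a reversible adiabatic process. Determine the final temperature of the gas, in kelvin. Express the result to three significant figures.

For a reversible adiabat TV^(γ−1) is constant, so T₂ = T₁ (V₁/V₂)^(γ−1).
For a diatomic ideal gas γ = 7/5, so γ−1 = 2/5.
T₁ = 141 °C = 414.1 K.
T₂ = 414.1 × (7.99/147)^(2/5) = 129.2 K.

T₂ ≈ 129 K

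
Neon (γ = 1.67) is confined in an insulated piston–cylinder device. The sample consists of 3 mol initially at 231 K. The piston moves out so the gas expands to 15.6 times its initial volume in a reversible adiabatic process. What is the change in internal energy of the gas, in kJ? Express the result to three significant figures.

ΔU ≈ -7.23 kJ

Adiabatic: T₁V₁^(γ−1) = T₂V₂^(γ−1) ⇒ T₂ = T₁ (V₁/V₂)^(γ−1).
T₂ = 231 × (1/15.6)^(0.67) = 36.66 K.
Q = 0, so ΔU = W_on_gas = nCᵥΔT with Cᵥ = R/(γ−1) = 12.41 J/(mol·K).
ΔU = 3 × 12.41 × (36.66 − 231) = -7235 J.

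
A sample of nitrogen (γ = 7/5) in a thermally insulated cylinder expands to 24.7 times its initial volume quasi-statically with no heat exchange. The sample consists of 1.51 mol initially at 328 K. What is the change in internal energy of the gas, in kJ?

ΔU ≈ -7.44 kJ

For a reversible adiabat TV^(γ−1) is constant, so T₂ = T₁ (V₁/V₂)^(γ−1).
T₂ = 328 × (1/24.7)^(2/5) = 90.95 K.
Q = 0, so ΔU = W_on_gas = nCᵥΔT with Cᵥ = R/(γ−1) = 20.79 J/(mol·K).
ΔU = 1.51 × 20.79 × (90.95 − 328) = -7440 J.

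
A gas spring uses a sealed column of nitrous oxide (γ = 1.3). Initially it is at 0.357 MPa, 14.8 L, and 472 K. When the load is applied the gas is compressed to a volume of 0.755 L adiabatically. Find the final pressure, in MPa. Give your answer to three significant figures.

P₂ ≈ 17.1 MPa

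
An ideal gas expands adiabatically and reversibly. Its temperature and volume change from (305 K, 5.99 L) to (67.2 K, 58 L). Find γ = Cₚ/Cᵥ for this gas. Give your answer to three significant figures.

γ ≈ 1.67

TV^(γ−1) = const ⇒ γ − 1 = ln(T₂/T₁) / ln(V₁/V₂).
γ = 1 + ln(67.2/305) / ln(5.99/58) = 1.666.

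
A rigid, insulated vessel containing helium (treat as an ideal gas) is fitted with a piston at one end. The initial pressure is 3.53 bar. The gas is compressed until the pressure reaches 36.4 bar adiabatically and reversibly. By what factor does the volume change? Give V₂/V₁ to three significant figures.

V₂/V₁ ≈ 0.247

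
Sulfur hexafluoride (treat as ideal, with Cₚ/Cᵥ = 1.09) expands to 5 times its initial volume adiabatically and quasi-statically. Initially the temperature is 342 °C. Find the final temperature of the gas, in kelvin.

T₂ ≈ 532 K

Adiabatic: T₁V₁^(γ−1) = T₂V₂^(γ−1) ⇒ T₂ = T₁ (V₁/V₂)^(γ−1).
T₁ = 342 °C = 615.1 K.
T₂ = 615.1 × (1/5)^(0.09) = 532.2 K.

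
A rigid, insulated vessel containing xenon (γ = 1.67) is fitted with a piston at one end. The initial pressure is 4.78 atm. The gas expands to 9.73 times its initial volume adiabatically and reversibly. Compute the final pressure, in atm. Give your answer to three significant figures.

P₂ ≈ 0.107 atm

Since PV^γ is constant along a reversible adiabat, P₂ = P₁ (V₁/V₂)^γ.
P₂ = 4.78 × (1/9.73)^(1.67) = 0.107 atm.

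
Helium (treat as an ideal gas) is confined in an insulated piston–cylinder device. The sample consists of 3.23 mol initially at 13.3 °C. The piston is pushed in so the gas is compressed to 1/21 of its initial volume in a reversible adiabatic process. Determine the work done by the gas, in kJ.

Adiabatic: T₁V₁^(γ−1) = T₂V₂^(γ−1) ⇒ T₂ = T₁ (V₁/V₂)^(γ−1).
γ = 5/3 for a monatomic ideal gas, so γ−1 = 2/3.
T₁ = 13.3 °C = 286.4 K.
T₂ = 286.4 × 21^(2/3) = 2180 K.
Q = 0, so ΔU = W_on_gas = nCᵥΔT with Cᵥ = R/(γ−1) = 12.47 J/(mol·K).
ΔU = 3.23 × 12.47 × (2180 − 286.4) = 76290 J.
Work done by the gas = −ΔU = -76290 J.

W ≈ -76.3 kJ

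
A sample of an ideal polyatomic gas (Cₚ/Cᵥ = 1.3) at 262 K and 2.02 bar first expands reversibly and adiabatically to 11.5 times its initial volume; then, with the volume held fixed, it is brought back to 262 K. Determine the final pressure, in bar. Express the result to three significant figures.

P₃ ≈ 0.176 bar

Adiabatic step (PV^γ = const): P₂ = 2.02×(1/11.5)^(1.3) = 0.08442 bar; T₂ = 262×(1/11.5)^(0.3) = 125.9 K.
Isochoric: P₃ = P₂(T₃/T₂) = 0.08442 × (262/125.9) = 0.1757 bar.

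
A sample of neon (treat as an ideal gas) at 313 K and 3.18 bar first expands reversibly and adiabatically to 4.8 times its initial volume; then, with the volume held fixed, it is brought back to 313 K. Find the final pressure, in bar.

P₃ ≈ 0.663 bar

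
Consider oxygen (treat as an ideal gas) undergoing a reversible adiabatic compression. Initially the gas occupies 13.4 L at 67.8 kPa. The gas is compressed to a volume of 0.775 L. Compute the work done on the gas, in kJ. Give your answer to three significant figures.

W ≈ 4.83 kJ

γ = 7/5 for a diatomic ideal gas.
P₂ = P₁(V₁/V₂)^γ = 67.8×(13.4/0.775)^(7/5) = 3666 kPa.
For a reversible adiabat, W_by_gas = (P₁V₁ − P₂V₂)/(γ−1).
W_by = (67800×0.0134 − 3.666×10^6×0.000775) / (2/5) = -4831 J.
W_on_gas = −W_by = 4831 J.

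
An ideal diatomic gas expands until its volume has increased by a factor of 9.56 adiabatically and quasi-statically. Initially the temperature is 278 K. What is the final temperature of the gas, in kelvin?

T₂ ≈ 113 K

For a reversible adiabat TV^(γ−1) is constant, so T₂ = T₁ (V₁/V₂)^(γ−1).
For a diatomic ideal gas γ = 7/5, so γ−1 = 2/5.
T₂ = 278 × (1/9.56)^(2/5) = 112.7 K.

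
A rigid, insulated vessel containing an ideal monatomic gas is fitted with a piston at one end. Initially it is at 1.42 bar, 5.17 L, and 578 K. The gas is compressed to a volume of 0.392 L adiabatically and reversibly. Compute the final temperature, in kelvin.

For a reversible adiabat TV^(γ−1) is constant, so T₂ = T₁ (V₁/V₂)^(γ−1).
γ = 5/3 for a monatomic ideal gas.
T₂ = 578 × (5.17/0.392)^(2/3) = 3226 K.

T₂ ≈ 3230 K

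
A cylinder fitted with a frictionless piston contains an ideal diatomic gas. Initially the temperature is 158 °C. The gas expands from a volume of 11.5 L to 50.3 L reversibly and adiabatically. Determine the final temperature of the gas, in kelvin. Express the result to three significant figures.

T₂ ≈ 239 K

Adiabatic: T₁V₁^(γ−1) = T₂V₂^(γ−1) ⇒ T₂ = T₁ (V₁/V₂)^(γ−1).
For a diatomic ideal gas γ = 7/5, so γ−1 = 2/5.
T₁ = 158 °C = 431.1 K.
T₂ = 431.1 × (11.5/50.3)^(2/5) = 238.9 K.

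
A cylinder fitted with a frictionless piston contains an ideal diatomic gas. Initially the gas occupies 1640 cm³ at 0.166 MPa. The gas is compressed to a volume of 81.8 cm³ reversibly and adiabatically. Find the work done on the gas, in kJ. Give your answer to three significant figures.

γ = 7/5 for a diatomic ideal gas.
P₂ = P₁(V₁/V₂)^γ = 0.166×(1640/81.8)^(7/5) = 11.04 MPa.
For a reversible adiabat, W_by_gas = (P₁V₁ − P₂V₂)/(γ−1).
W_by = (166000×0.00164 − 1.104×10^7×8.18×10^-5) / (2/5) = -1577 J.
W_on_gas = −W_by = 1577 J.

W ≈ 1.58 kJ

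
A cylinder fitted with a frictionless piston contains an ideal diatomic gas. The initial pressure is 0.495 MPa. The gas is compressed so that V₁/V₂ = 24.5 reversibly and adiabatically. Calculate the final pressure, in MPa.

P₂ ≈ 43.6 MPa

Adiabatic: P₁V₁^γ = P₂V₂^γ ⇒ P₂ = P₁ (V₁/V₂)^γ.
For a diatomic ideal gas γ = 7/5.
P₂ = 0.495 × 24.5^(7/5) = 43.6 MPa.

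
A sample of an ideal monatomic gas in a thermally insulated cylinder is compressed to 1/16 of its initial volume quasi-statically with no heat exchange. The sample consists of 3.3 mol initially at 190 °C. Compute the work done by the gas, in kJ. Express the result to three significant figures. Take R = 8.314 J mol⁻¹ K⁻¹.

Adiabatic: T₁V₁^(γ−1) = T₂V₂^(γ−1) ⇒ T₂ = T₁ (V₁/V₂)^(γ−1).
γ = 5/3 for a monatomic ideal gas, so γ−1 = 2/3.
T₁ = 190 °C = 463.1 K.
T₂ = 463.1 × 16^(2/3) = 2941 K.
Q = 0, so ΔU = W_on_gas = nCᵥΔT with Cᵥ = R/(γ−1) = 12.47 J/(mol·K).
ΔU = 3.3 × 12.47 × (2941 − 463.1) = 102000 J.
Work done by the gas = −ΔU = -102000 J.

W ≈ -102 kJ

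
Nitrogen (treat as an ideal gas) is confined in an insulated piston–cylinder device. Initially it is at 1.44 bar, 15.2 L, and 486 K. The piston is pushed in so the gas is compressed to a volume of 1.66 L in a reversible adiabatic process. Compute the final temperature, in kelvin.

T₂ ≈ 1180 K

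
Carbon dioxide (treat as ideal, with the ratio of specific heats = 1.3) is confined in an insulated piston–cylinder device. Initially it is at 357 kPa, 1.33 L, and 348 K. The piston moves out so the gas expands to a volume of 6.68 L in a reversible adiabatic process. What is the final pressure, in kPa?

P₂ ≈ 43.8 kPa

Adiabatic: P₁V₁^γ = P₂V₂^γ ⇒ P₂ = P₁ (V₁/V₂)^γ.
P₂ = 357 × (1.33/6.68)^(1.3) = 43.8 kPa.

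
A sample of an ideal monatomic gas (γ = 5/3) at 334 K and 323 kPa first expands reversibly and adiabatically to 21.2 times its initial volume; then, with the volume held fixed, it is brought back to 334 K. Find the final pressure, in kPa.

P₃ ≈ 15.2 kPa

Adiabatic step (PV^γ = const): P₂ = 323×(1/21.2)^(5/3) = 1.989 kPa; T₂ = 334×(1/21.2)^(2/3) = 43.6 K.
Isochoric: P₃ = P₂(T₃/T₂) = 1.989 × (334/43.6) = 15.24 kPa.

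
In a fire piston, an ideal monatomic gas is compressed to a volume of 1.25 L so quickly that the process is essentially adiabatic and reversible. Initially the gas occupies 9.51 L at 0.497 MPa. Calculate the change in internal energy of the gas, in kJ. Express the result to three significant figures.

ΔU ≈ 20.3 kJ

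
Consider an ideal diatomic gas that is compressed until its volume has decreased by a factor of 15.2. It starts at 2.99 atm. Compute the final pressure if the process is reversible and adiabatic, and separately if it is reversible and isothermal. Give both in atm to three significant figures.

For a diatomic ideal gas γ = 7/5.
Isothermal: P₂ = P₁(V₁/V₂) = 2.99×15.2 = 45.45 atm.
Adiabatic: P₂ = P₁(V₁/V₂)^γ = 2.99×15.2^(7/5) = 135 atm.

adiabatic: 135 atm; isothermal: 45.4 atm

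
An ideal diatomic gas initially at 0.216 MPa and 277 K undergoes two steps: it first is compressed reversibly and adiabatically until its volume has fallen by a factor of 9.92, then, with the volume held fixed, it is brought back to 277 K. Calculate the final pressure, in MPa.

P₃ ≈ 2.14 MPa

For a diatomic ideal gas γ = 7/5.
Adiabatic step (PV^γ = const): P₂ = 0.216×9.92^(7/5) = 5.365 MPa; T₂ = 277×9.92^(2/5) = 693.6 K.
Isochoric: P₃ = P₂(T₃/T₂) = 5.365 × (277/693.6) = 2.143 MPa.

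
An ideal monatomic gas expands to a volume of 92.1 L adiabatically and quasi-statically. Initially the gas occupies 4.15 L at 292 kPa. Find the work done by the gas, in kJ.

γ = 5/3 for a monatomic ideal gas.
P₂ = P₁(V₁/V₂)^γ = 292×(4.15/92.1)^(5/3) = 1.666 kPa.
For a reversible adiabat, W_by_gas = (P₁V₁ − P₂V₂)/(γ−1).
W_by = (292000×0.00415 − 1666×0.0921) / (2/3) = 1588 J.

W ≈ 1.59 kJ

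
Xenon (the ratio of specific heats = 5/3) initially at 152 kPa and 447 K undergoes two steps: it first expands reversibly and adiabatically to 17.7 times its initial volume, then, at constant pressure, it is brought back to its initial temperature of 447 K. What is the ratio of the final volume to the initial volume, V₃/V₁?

Adiabatic step: V₂/V₁ = 17.7; T₂ = T₁·(1/17.7)^(2/3) = 65.82 K.
Isobaric step: V₃/V₂ = T₃/T₂ = 447/65.82.
V₃/V₁ = (V₂/V₁)(V₃/V₂) = 17.7 × (447/65.82) = 120.2.

V₃/V₁ ≈ 120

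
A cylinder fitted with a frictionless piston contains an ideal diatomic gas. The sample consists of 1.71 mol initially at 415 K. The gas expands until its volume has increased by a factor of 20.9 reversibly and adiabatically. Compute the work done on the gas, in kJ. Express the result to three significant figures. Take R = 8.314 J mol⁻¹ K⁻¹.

W ≈ -10.4 kJ

For a reversible adiabat TV^(γ−1) is constant, so T₂ = T₁ (V₁/V₂)^(γ−1).
γ = 7/5 for a diatomic ideal gas, so γ−1 = 2/5.
T₂ = 415 × (1/20.9)^(2/5) = 123 K.
Q = 0, so ΔU = W_on_gas = nCᵥΔT with Cᵥ = R/(γ−1) = 20.79 J/(mol·K).
ΔU = 1.71 × 20.79 × (123 − 415) = -10380 J.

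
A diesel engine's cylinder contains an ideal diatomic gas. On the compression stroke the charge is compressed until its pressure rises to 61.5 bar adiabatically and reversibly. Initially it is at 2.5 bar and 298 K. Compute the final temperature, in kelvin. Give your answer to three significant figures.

T₂ ≈ 744 K

Adiabatic: T₂/T₁ = (P₂/P₁)^((γ−1)/γ).
For a diatomic ideal gas γ = 7/5, so (γ−1)/γ = 2/7.
T₂ = 298 × (61.5/2.5)^(2/7) = 744.1 K.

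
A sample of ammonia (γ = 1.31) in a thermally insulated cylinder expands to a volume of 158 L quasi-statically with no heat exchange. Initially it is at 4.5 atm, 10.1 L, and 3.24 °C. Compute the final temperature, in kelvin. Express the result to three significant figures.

Adiabatic: T₁V₁^(γ−1) = T₂V₂^(γ−1) ⇒ T₂ = T₁ (V₁/V₂)^(γ−1).
T₁ = 3.24 °C = 276.4 K.
T₂ = 276.4 × (10.1/158)^(0.31) = 117.8 K.

T₂ ≈ 118 K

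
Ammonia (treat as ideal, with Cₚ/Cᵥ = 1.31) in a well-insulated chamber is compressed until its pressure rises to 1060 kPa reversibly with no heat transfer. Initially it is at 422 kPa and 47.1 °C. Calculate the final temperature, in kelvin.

T₂ ≈ 398 K

Adiabatic: T₂/T₁ = (P₂/P₁)^((γ−1)/γ).
T₁ = 47.1 °C = 320.2 K.
T₂ = 320.2 × (1060/422)^(0.237) = 398.2 K.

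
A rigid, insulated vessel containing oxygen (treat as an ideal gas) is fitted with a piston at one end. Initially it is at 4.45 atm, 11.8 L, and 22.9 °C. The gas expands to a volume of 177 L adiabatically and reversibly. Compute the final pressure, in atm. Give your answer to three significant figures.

Adiabatic: P₁V₁^γ = P₂V₂^γ ⇒ P₂ = P₁ (V₁/V₂)^γ.
γ = 7/5 for a diatomic ideal gas.
P₂ = 4.45 × (11.8/177)^(7/5) = 0.1004 atm.

P₂ ≈ 0.100 atm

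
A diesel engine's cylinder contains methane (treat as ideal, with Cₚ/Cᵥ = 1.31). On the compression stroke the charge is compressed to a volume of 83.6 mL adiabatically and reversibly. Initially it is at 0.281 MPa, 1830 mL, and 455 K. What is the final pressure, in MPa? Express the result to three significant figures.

P₂ ≈ 16.0 MPa

Since PV^γ is constant along a reversible adiabat, P₂ = P₁ (V₁/V₂)^γ.
P₂ = 0.281 × (1830/83.6)^(1.31) = 16.01 MPa.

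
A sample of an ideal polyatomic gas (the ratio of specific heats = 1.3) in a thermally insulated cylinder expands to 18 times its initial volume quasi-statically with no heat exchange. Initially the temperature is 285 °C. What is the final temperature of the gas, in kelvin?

T₂ ≈ 235 K

For a reversible adiabat TV^(γ−1) is constant, so T₂ = T₁ (V₁/V₂)^(γ−1).
T₁ = 285 °C = 558.1 K.
T₂ = 558.1 × (1/18)^(0.3) = 234.5 K.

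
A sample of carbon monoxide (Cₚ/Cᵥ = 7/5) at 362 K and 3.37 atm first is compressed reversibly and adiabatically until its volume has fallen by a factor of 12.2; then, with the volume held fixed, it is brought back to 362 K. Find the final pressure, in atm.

P₃ ≈ 41.1 atm

Adiabatic step (PV^γ = const): P₂ = 3.37×12.2^(7/5) = 111.8 atm; T₂ = 362×12.2^(2/5) = 984.6 K.
Isochoric: P₃ = P₂(T₃/T₂) = 111.8 × (362/984.6) = 41.11 atm.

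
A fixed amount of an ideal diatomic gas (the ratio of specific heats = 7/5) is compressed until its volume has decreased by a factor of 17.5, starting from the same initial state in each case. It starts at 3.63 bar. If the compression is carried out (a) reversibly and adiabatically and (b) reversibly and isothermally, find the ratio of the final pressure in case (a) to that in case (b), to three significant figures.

Isothermal: P_b = P₁(V₁/V₂) = 3.63×17.5.
Adiabatic: P_a = P₁(V₁/V₂)^γ = 3.63×17.5^(7/5).
P_a/P_b = (V₁/V₂)^(γ−1) = 17.5^(2/5) = 3.142.

P_adiabatic / P_isothermal ≈ 3.14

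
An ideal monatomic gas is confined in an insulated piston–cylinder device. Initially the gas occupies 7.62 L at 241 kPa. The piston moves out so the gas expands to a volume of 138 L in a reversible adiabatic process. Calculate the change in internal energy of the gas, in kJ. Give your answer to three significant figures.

γ = 5/3 for a monatomic ideal gas.
P₂ = P₁(V₁/V₂)^γ = 241×(7.62/138)^(5/3) = 1.93 kPa.
For a reversible adiabat, W_by_gas = (P₁V₁ − P₂V₂)/(γ−1).
W_by = (241000×0.00762 − 1930×0.138) / (2/3) = 2355 J.
Q = 0 ⇒ ΔU = −W_by = -2355 J.

ΔU ≈ -2.36 kJ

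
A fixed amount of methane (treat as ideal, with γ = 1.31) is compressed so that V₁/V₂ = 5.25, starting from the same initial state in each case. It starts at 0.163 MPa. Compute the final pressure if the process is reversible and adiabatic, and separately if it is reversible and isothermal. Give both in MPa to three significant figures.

adiabatic: 1.43 MPa; isothermal: 0.856 MPa

Isothermal: P₂ = P₁(V₁/V₂) = 0.163×5.25 = 0.8558 MPa.
Adiabatic: P₂ = P₁(V₁/V₂)^γ = 0.163×5.25^(1.31) = 1.431 MPa.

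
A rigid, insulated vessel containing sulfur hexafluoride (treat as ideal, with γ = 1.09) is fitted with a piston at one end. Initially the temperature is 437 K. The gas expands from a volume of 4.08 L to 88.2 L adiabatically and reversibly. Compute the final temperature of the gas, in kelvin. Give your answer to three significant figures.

T₂ ≈ 331 K

For a reversible adiabat TV^(γ−1) is constant, so T₂ = T₁ (V₁/V₂)^(γ−1).
T₂ = 437 × (4.08/88.2)^(0.09) = 331.4 K.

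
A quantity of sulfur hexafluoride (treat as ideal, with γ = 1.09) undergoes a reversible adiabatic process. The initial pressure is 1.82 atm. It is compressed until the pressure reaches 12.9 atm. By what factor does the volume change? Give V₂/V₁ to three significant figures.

V₂/V₁ ≈ 0.166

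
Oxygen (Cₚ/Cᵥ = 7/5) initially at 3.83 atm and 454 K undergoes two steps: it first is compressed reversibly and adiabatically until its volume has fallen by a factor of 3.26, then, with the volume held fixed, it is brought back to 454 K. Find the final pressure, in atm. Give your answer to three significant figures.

Adiabatic step (PV^γ = const): P₂ = 3.83×3.26^(7/5) = 20.03 atm; T₂ = 454×3.26^(2/5) = 728.4 K.
Isochoric: P₃ = P₂(T₃/T₂) = 20.03 × (454/728.4) = 12.49 atm.

P₃ ≈ 12.5 atm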